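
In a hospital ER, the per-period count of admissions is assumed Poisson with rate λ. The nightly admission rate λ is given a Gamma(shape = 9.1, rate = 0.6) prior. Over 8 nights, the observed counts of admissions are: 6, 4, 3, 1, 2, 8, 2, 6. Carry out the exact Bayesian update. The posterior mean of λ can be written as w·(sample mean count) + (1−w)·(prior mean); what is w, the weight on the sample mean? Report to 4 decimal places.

With a Gamma(shape α, rate β) prior, the Poisson likelihood is conjugate: the posterior is Gamma(α + ΣXᵢ, β + n).
Posterior mean = (α₀+S)/(β₀+n) = [n/(β₀+n)]·(S/n) + [β₀/(β₀+n)]·(α₀/β₀), so only n and β₀ enter the weight.
Weight on data w = n/(β₀+n) = 8/(0.6+8) = 8/8.6 = 0.9302.

0.9302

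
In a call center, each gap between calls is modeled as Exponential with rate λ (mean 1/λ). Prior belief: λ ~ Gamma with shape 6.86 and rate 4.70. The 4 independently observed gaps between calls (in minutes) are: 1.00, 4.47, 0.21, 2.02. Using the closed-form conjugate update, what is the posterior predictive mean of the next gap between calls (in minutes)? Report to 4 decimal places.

1.2576

With a Gamma(shape α, rate β) prior on the exponential rate λ, the posterior after n observations with total T = Σxᵢ is Gamma(α+n, β+T).
Sum of observations T = 7.70 minutes; n = 4.
Posterior: Gamma(6.86+4, 4.70+7.70) = Gamma(10.86, 12.40).
The predictive distribution for the next observation is Lomax; its mean is β/(α−1) = 12.40/9.86 = 1.2576.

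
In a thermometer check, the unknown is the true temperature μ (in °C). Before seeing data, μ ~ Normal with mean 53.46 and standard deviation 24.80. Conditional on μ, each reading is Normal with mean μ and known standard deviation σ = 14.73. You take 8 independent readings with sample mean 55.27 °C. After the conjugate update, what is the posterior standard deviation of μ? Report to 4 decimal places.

5.0967

For Normal data with known variance σ², a Normal(μ₀, σ₀²) prior on μ is conjugate. Posterior precision = 1/σ₀² + n/σ²; posterior mean is the precision-weighted average of μ₀ and x̄.
σ₀² = 24.80² = 615.04, σ² = 14.73² = 216.9729; σ² + n·σ₀² = 216.9729 + 8·615.04 = 5137.2929.
Posterior precision = 1/σ₀² + n/σ² = 1/615.04 + 8/216.9729 = (σ² + n·σ₀²)/(σ₀²σ²) = 5137.2929/(615.04·216.9729); posterior variance σₙ² = σ₀²σ²/(σ² + n·σ₀²) = 615.04·216.9729/5137.2929 = 25.976135.
Posterior SD = √σₙ² = √(615.04·216.9729/5137.2929) = 5.0967.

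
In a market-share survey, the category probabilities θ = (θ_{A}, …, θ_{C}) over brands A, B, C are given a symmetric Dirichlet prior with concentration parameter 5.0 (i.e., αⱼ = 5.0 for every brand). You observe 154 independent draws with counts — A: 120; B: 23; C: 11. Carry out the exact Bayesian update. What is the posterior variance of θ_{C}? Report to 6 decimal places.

The Dirichlet prior is conjugate to the Multinomial likelihood: each posterior αⱼ = prior αⱼ + observed count nⱼ.
Posterior concentration: (125.0, 28.0, 16.0), total = 169.0.
Var[θ_j] = α_j(Σα−α_j)/((Σα)²(Σα+1)) = 16.0·153.0/(169.0²·170.0) = 0.000504.

0.000504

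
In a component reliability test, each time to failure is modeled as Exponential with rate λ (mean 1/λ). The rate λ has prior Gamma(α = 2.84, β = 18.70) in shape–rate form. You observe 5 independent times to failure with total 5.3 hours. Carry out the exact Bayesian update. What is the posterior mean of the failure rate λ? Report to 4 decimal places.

0.3267

With a Gamma(shape α, rate β) prior on the exponential rate λ, the posterior after n observations with total T = Σxᵢ is Gamma(α+n, β+T).
Posterior: Gamma(2.84+5, 18.70+5.3) = Gamma(7.84, 24.00).
Posterior mean of λ = α/β = 7.84/24.00 = 0.3267.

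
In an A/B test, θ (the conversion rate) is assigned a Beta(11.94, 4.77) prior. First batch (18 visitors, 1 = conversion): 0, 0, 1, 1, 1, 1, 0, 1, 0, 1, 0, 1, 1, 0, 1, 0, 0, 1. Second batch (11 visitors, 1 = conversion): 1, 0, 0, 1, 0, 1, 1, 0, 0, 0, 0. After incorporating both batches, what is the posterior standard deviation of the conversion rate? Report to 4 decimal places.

The Beta prior is conjugate to a Binomial/Bernoulli likelihood; the update adds successes to α and failures to β.
After batch 1: Beta(11.94+10, 4.77+8) = Beta(21.94, 12.77).
After batch 2: Beta(21.94+4, 12.77+7) = Beta(25.94, 19.77).
Var = αβ/((α+β)²(α+β+1)) = 25.94·19.77/(45.71²·46.71) = 0.00525466; SD = √0.00525466 = 0.0725.

0.0725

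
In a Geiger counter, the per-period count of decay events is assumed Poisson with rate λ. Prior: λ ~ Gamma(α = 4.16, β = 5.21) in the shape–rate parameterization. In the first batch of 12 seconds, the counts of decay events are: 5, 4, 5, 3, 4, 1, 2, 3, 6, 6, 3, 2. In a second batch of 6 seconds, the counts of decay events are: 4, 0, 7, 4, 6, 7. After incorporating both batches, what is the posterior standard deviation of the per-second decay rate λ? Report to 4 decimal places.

0.3760

With a Gamma(shape α, rate β) prior, the Poisson likelihood is conjugate: the posterior is Gamma(α + ΣXᵢ, β + n).
Batch 1: sum of counts S = 44 over n = 12 seconds.
After batch 1: Gamma(α+S, β+n) = Gamma(4.16+44, 5.21+12) = Gamma(48.16, 17.21).
Batch 2: sum of counts S = 28 over n = 6 seconds.
After batch 2: Gamma(α+S, β+n) = Gamma(48.16+28, 17.21+6) = Gamma(76.16, 23.21).
SD = √α/β = √76.16/23.21 = 0.3760.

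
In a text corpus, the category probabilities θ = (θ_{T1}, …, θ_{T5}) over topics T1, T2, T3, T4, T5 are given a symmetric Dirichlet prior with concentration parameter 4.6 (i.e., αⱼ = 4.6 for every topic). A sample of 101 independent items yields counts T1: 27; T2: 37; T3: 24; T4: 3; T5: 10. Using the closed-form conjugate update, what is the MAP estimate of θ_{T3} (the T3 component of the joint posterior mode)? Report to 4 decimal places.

0.2319

The Dirichlet prior is conjugate to the Multinomial likelihood: each posterior αⱼ = prior αⱼ + observed count nⱼ.
Posterior concentration: (31.6, 41.6, 28.6, 7.6, 14.6), total = 124.0.
Joint mode component: (α_{T3}−1)/(Σα−K) = 27.6/119.0 = 0.2319.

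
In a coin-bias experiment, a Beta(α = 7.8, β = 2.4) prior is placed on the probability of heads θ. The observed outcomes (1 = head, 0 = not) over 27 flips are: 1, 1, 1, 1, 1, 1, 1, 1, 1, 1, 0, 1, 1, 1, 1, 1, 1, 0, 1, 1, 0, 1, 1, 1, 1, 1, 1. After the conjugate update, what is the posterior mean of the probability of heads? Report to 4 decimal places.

0.8548

The Beta prior is conjugate to a Binomial/Bernoulli likelihood; the update adds successes to α and failures to β.
Posterior: Beta(α+k, β+n−k) = Beta(7.8+24, 2.4+3) = Beta(31.8, 5.4).
Posterior mean = α/(α+β) = 31.8/37.2 = 0.8548.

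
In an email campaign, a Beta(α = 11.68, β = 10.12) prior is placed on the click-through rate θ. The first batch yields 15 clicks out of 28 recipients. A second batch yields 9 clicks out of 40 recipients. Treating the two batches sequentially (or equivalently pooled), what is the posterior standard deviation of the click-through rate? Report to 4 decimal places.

0.0514

The Beta prior is conjugate to a Binomial/Bernoulli likelihood; the update adds successes to α and failures to β.
After batch 1: Beta(11.68+15, 10.12+13) = Beta(26.68, 23.12).
After batch 2: Beta(26.68+9, 23.12+31) = Beta(35.68, 54.12).
Var = αβ/((α+β)²(α+β+1)) = 35.68·54.12/(89.80²·90.80) = 0.00263721; SD = √0.00263721 = 0.0514.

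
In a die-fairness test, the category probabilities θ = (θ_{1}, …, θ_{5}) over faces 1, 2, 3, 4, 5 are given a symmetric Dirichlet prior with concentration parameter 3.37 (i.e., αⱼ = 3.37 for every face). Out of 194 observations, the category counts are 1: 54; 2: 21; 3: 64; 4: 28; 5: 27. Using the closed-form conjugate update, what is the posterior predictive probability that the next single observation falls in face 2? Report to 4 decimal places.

The Dirichlet prior is conjugate to the Multinomial likelihood: each posterior αⱼ = prior αⱼ + observed count nⱼ.
Posterior concentration: (57.37, 24.37, 67.37, 31.37, 30.37), total = 210.85.
P(next = 2 | data) = α_{2}/Σα = 0.1156.

0.1156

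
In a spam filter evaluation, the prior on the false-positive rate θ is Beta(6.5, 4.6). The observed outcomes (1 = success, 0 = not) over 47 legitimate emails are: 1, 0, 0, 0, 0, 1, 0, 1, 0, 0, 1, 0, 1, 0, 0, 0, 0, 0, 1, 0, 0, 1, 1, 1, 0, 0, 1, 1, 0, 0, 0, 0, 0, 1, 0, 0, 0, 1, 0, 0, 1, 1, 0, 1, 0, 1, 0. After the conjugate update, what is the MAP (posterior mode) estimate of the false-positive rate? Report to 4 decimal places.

0.4011

The Beta prior is conjugate to a Binomial/Bernoulli likelihood; the update adds successes to α and failures to β.
Posterior: Beta(α+k, β+n−k) = Beta(6.5+17, 4.6+30) = Beta(23.5, 34.6).
Mode of Beta(a,b) for a,b>1 is (a−1)/(a+b−2) = 22.5/56.1 = 0.4011.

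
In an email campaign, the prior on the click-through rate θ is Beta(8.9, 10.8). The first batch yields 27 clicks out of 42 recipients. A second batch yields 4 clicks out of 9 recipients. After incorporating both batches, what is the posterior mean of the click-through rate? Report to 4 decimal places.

The Beta prior is conjugate to a Binomial/Bernoulli likelihood; the update adds successes to α and failures to β.
After batch 1: Beta(8.9+27, 10.8+15) = Beta(35.9, 25.8).
After batch 2: Beta(35.9+4, 25.8+5) = Beta(39.9, 30.8).
Posterior mean = α/(α+β) = 39.9/70.7 = 0.5644.

0.5644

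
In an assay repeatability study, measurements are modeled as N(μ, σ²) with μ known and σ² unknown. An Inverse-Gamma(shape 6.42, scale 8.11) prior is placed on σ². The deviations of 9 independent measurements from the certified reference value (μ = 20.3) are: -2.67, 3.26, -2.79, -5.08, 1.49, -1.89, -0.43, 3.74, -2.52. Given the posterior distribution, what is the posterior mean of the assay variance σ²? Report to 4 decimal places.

With known mean μ and an Inverse-Gamma(α, β) prior on σ², the Normal likelihood is conjugate: posterior is Inv-Gamma(α + n/2, β + Σ(xᵢ−μ)²/2).
Σ(xᵢ−μ)² = (-2.67)² + (3.26)² + (-2.79)² + (-5.08)² + (1.49)² + (-1.89)² + (-0.43)² + (3.74)² + (-2.52)² = 77.6621.
Posterior: Inv-Gamma(6.42 + 9/2, 8.11 + 77.6621/2) = Inv-Gamma(10.92, 46.94105).
E[σ²|data] = β/(α−1) = 46.94105/9.92 = 4.7320.

4.7320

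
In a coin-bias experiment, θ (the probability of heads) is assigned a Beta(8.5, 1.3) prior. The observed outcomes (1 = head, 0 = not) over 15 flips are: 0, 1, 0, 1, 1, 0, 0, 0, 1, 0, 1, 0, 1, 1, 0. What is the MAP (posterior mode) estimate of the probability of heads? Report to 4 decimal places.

0.6360

The Beta prior is conjugate to a Binomial/Bernoulli likelihood; the update adds successes to α and failures to β.
Posterior: Beta(α+k, β+n−k) = Beta(8.5+7, 1.3+8) = Beta(15.5, 9.3).
Mode of Beta(a,b) for a,b>1 is (a−1)/(a+b−2) = 14.5/22.8 = 0.6360.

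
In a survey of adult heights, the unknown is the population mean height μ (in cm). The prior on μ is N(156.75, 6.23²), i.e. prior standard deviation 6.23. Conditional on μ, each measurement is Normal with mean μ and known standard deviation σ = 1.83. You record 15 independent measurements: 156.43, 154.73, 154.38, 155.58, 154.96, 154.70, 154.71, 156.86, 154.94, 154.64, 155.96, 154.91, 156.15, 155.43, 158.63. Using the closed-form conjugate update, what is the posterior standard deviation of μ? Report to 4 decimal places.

For Normal data with known variance σ², a Normal(μ₀, σ₀²) prior on μ is conjugate. Posterior precision = 1/σ₀² + n/σ²; posterior mean is the precision-weighted average of μ₀ and x̄.
σ₀² = 6.23² = 38.8129, σ² = 1.83² = 3.3489; σ² + n·σ₀² = 3.3489 + 15·38.8129 = 585.5424.
Posterior precision = 1/σ₀² + n/σ² = 1/38.8129 + 15/3.3489 = (σ² + n·σ₀²)/(σ₀²σ²) = 585.5424/(38.8129·3.3489); posterior variance σₙ² = σ₀²σ²/(σ² + n·σ₀²) = 38.8129·3.3489/585.5424 = 0.221983.
Posterior SD = √σₙ² = √(38.8129·3.3489/585.5424) = 0.4712.

0.4712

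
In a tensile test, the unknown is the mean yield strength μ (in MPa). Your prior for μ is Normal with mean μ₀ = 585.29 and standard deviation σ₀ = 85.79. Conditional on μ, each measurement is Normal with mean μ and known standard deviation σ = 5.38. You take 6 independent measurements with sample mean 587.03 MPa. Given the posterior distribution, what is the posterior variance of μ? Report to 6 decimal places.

For Normal data with known variance σ², a Normal(μ₀, σ₀²) prior on μ is conjugate. Posterior precision = 1/σ₀² + n/σ²; posterior mean is the precision-weighted average of μ₀ and x̄.
σ₀² = 85.79² = 7359.9241, σ² = 5.38² = 28.9444; σ² + n·σ₀² = 28.9444 + 6·7359.9241 = 44188.489.
Posterior precision = 1/σ₀² + n/σ² = 1/7359.9241 + 6/28.9444 = (σ² + n·σ₀²)/(σ₀²σ²) = 44188.489/(7359.9241·28.9444); posterior variance σₙ² = σ₀²σ²/(σ² + n·σ₀²) = 7359.9241·28.9444/44188.489 = 4.820907.

4.820907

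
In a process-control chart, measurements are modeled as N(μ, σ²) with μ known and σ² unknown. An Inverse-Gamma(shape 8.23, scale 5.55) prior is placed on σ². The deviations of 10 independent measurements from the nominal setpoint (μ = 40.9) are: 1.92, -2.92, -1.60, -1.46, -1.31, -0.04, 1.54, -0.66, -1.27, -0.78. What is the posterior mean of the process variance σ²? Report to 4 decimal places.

With known mean μ and an Inverse-Gamma(α, β) prior on σ², the Normal likelihood is conjugate: posterior is Inv-Gamma(α + n/2, β + Σ(xᵢ−μ)²/2).
Σ(xᵢ−μ)² = (1.92)² + (-2.92)² + (-1.60)² + (-1.46)² + (-1.31)² + (-0.04)² + (1.54)² + (-0.66)² + (-1.27)² + (-0.78)² = 23.6506.
Posterior: Inv-Gamma(8.23 + 10/2, 5.55 + 23.6506/2) = Inv-Gamma(13.23, 17.37530).
E[σ²|data] = β/(α−1) = 17.37530/12.23 = 1.4207.

1.4207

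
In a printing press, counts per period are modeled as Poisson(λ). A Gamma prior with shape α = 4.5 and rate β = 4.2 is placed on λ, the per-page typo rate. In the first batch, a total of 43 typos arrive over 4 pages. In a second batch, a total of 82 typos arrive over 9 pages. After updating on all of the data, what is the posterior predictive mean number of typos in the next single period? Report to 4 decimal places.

With a Gamma(shape α, rate β) prior, the Poisson likelihood is conjugate: the posterior is Gamma(α + ΣXᵢ, β + n).
After batch 1: Gamma(α+S, β+n) = Gamma(4.5+43, 4.2+4) = Gamma(47.5, 8.2).
After batch 2: Gamma(α+S, β+n) = Gamma(47.5+82, 8.2+9) = Gamma(129.5, 17.2).
The predictive distribution for one future period is NegBinom with mean α/β = 7.5291.

7.5291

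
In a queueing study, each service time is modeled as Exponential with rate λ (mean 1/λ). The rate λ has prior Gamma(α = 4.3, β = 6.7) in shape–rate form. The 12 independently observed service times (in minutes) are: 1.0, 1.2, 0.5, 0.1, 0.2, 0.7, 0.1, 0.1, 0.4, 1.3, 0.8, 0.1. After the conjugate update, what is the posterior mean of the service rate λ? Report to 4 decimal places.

With a Gamma(shape α, rate β) prior on the exponential rate λ, the posterior after n observations with total T = Σxᵢ is Gamma(α+n, β+T).
Sum of observations T = 6.5 minutes; n = 12.
Posterior: Gamma(4.3+12, 6.7+6.5) = Gamma(16.3, 13.2).
Posterior mean of λ = α/β = 16.3/13.2 = 1.2348.

1.2348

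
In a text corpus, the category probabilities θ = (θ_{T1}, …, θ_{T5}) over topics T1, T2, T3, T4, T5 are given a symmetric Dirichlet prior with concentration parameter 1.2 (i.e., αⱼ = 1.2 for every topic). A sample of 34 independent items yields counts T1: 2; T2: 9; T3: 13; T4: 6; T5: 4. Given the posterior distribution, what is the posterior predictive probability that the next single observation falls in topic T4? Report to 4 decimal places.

The Dirichlet prior is conjugate to the Multinomial likelihood: each posterior αⱼ = prior αⱼ + observed count nⱼ.
Posterior concentration: (3.2, 10.2, 14.2, 7.2, 5.2), total = 40.0.
P(next = T4 | data) = α_{T4}/Σα = 0.1800.

0.1800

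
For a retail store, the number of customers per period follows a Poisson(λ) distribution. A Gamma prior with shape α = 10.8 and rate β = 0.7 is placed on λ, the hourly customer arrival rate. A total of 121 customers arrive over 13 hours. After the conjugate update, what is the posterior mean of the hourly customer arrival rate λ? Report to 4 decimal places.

With a Gamma(shape α, rate β) prior, the Poisson likelihood is conjugate: the posterior is Gamma(α + ΣXᵢ, β + n).
Posterior: Gamma(α+S, β+n) = Gamma(10.8+121, 0.7+13) = Gamma(131.8, 13.7).
Posterior mean = α/β = 131.8/13.7 = 9.6204.

9.6204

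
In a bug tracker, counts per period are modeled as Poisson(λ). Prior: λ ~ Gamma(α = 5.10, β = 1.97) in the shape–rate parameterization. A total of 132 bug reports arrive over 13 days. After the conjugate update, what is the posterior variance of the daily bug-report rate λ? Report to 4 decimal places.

With a Gamma(shape α, rate β) prior, the Poisson likelihood is conjugate: the posterior is Gamma(α + ΣXᵢ, β + n).
Posterior: Gamma(α+S, β+n) = Gamma(5.10+132, 1.97+13) = Gamma(137.10, 14.97).
Var = α/β² = 137.10/14.97² = 0.6118.

0.6118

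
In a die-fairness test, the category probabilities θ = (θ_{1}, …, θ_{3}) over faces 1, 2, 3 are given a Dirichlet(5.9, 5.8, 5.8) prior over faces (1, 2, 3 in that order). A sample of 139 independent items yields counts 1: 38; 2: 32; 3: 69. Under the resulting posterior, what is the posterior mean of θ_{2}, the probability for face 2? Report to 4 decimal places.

The Dirichlet prior is conjugate to the Multinomial likelihood: each posterior αⱼ = prior αⱼ + observed count nⱼ.
Posterior concentration: (43.9, 37.8, 74.8), total = 156.5.
E[θ_{2}|data] = α_{2}/Σα = 37.8/156.5 = 0.2415.

0.2415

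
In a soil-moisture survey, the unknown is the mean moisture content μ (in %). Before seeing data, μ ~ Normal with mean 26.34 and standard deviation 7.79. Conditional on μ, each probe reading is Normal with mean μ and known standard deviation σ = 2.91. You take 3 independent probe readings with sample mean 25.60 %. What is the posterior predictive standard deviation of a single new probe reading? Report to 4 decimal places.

For Normal data with known variance σ², a Normal(μ₀, σ₀²) prior on μ is conjugate. Posterior precision = 1/σ₀² + n/σ²; posterior mean is the precision-weighted average of μ₀ and x̄.
σ₀² = 7.79² = 60.6841, σ² = 2.91² = 8.4681; σ² + n·σ₀² = 8.4681 + 3·60.6841 = 190.5204.
Posterior precision = 1/σ₀² + n/σ² = 1/60.6841 + 3/8.4681 = (σ² + n·σ₀²)/(σ₀²σ²) = 190.5204/(60.6841·8.4681); posterior variance σₙ² = σ₀²σ²/(σ² + n·σ₀²) = 60.6841·8.4681/190.5204 = 2.697239.
Predictive variance for one new observation = σₙ² + σ² = 60.6841·8.4681/190.5204 + 8.4681 = σ²·(σ₀² + 190.5204)/190.5204 = 8.4681·251.2045/190.5204 = 11.165339; SD = √(8.4681·251.2045/190.5204) = 3.3415.

3.3415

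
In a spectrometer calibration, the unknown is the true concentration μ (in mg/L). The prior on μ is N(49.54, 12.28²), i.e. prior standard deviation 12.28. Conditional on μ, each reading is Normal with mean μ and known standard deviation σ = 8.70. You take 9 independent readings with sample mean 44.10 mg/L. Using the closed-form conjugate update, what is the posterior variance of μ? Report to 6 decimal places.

7.965751

For Normal data with known variance σ², a Normal(μ₀, σ₀²) prior on μ is conjugate. Posterior precision = 1/σ₀² + n/σ²; posterior mean is the precision-weighted average of μ₀ and x̄.
σ₀² = 12.28² = 150.7984, σ² = 8.70² = 75.69; σ² + n·σ₀² = 75.69 + 9·150.7984 = 1432.8756.
Posterior precision = 1/σ₀² + n/σ² = 1/150.7984 + 9/75.69 = (σ² + n·σ₀²)/(σ₀²σ²) = 1432.8756/(150.7984·75.69); posterior variance σₙ² = σ₀²σ²/(σ² + n·σ₀²) = 150.7984·75.69/1432.8756 = 7.965751.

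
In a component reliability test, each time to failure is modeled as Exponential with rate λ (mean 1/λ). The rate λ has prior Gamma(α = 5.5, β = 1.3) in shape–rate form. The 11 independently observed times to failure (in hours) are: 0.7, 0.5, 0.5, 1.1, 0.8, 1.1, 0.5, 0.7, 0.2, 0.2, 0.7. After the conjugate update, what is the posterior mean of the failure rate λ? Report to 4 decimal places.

With a Gamma(shape α, rate β) prior on the exponential rate λ, the posterior after n observations with total T = Σxᵢ is Gamma(α+n, β+T).
Sum of observations T = 7.0 hours; n = 11.
Posterior: Gamma(5.5+11, 1.3+7.0) = Gamma(16.5, 8.3).
Posterior mean of λ = α/β = 16.5/8.3 = 1.9880.

1.9880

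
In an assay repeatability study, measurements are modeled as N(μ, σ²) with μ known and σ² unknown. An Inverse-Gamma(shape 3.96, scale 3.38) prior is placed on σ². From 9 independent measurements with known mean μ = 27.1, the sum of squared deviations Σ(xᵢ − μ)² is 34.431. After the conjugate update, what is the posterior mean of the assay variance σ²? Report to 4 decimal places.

With known mean μ and an Inverse-Gamma(α, β) prior on σ², the Normal likelihood is conjugate: posterior is Inv-Gamma(α + n/2, β + Σ(xᵢ−μ)²/2).
Posterior: Inv-Gamma(3.96 + 9/2, 3.38 + 34.431/2) = Inv-Gamma(8.46, 20.5955).
E[σ²|data] = β/(α−1) = 20.5955/7.46 = 2.7608.

2.7608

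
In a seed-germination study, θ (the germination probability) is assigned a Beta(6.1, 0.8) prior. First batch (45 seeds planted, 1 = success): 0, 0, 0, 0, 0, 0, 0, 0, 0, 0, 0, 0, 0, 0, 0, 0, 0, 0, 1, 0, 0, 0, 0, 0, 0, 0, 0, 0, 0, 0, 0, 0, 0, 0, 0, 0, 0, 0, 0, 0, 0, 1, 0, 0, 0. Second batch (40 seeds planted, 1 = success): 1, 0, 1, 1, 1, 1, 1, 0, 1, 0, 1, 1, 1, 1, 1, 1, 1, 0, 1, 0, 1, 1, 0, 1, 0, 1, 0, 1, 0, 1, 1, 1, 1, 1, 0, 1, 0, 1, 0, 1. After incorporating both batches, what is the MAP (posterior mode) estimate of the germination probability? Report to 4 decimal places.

The Beta prior is conjugate to a Binomial/Bernoulli likelihood; the update adds successes to α and failures to β.
After batch 1: Beta(6.1+2, 0.8+43) = Beta(8.1, 43.8).
After batch 2: Beta(8.1+28, 43.8+12) = Beta(36.1, 55.8).
Mode of Beta(a,b) for a,b>1 is (a−1)/(a+b−2) = 35.1/89.9 = 0.3904.

0.3904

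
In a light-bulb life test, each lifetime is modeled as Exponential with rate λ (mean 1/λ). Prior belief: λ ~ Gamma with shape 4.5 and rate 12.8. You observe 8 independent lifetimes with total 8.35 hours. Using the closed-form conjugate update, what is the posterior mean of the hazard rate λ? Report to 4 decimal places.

With a Gamma(shape α, rate β) prior on the exponential rate λ, the posterior after n observations with total T = Σxᵢ is Gamma(α+n, β+T).
Posterior: Gamma(4.5+8, 12.8+8.35) = Gamma(12.5, 21.15).
Posterior mean of λ = α/β = 12.5/21.15 = 0.5910.

0.5910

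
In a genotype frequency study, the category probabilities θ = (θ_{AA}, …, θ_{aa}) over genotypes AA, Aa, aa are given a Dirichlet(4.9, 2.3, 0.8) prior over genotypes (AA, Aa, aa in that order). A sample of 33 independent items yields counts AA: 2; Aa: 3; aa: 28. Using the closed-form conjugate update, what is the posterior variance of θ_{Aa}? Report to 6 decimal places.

0.002680

The Dirichlet prior is conjugate to the Multinomial likelihood: each posterior αⱼ = prior αⱼ + observed count nⱼ.
Posterior concentration: (6.9, 5.3, 28.8), total = 41.0.
Var[θ_j] = α_j(Σα−α_j)/((Σα)²(Σα+1)) = 5.3·35.7/(41.0²·42.0) = 0.002680.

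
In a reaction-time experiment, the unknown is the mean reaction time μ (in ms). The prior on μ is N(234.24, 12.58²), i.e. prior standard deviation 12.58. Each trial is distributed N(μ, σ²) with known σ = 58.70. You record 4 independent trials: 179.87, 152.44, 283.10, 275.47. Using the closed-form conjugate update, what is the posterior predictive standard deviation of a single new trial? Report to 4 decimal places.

For Normal data with known variance σ², a Normal(μ₀, σ₀²) prior on μ is conjugate. Posterior precision = 1/σ₀² + n/σ²; posterior mean is the precision-weighted average of μ₀ and x̄.
σ₀² = 12.58² = 158.2564, σ² = 58.70² = 3445.69; σ² + n·σ₀² = 3445.69 + 4·158.2564 = 4078.7156.
Posterior precision = 1/σ₀² + n/σ² = 1/158.2564 + 4/3445.69 = (σ² + n·σ₀²)/(σ₀²σ²) = 4078.7156/(158.2564·3445.69); posterior variance σₙ² = σ₀²σ²/(σ² + n·σ₀²) = 158.2564·3445.69/4078.7156 = 133.694660.
Predictive variance for one new observation = σₙ² + σ² = 158.2564·3445.69/4078.7156 + 3445.69 = σ²·(σ₀² + 4078.7156)/4078.7156 = 3445.69·4236.972/4078.7156 = 3579.384660; SD = √(3445.69·4236.972/4078.7156) = 59.8280.

59.8280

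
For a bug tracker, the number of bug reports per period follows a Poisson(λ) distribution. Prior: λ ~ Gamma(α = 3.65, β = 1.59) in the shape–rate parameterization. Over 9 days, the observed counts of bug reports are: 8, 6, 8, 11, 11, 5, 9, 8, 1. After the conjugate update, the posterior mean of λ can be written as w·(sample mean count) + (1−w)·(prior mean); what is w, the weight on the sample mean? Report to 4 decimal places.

0.8499

With a Gamma(shape α, rate β) prior, the Poisson likelihood is conjugate: the posterior is Gamma(α + ΣXᵢ, β + n).
Posterior mean = (α₀+S)/(β₀+n) = [n/(β₀+n)]·(S/n) + [β₀/(β₀+n)]·(α₀/β₀), so only n and β₀ enter the weight.
Weight on data w = n/(β₀+n) = 9/(1.59+9) = 9/10.59 = 0.8499.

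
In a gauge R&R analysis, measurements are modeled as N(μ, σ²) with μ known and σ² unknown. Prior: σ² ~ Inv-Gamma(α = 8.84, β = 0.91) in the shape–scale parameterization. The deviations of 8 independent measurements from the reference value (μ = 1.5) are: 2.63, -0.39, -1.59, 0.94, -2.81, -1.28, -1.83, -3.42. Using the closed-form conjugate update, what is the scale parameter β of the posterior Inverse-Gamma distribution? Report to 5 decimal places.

With known mean μ and an Inverse-Gamma(α, β) prior on σ², the Normal likelihood is conjugate: posterior is Inv-Gamma(α + n/2, β + Σ(xᵢ−μ)²/2).
Σ(xᵢ−μ)² = (2.63)² + (-0.39)² + (-1.59)² + (0.94)² + (-2.81)² + (-1.28)² + (-1.83)² + (-3.42)² = 35.0605.
Posterior: Inv-Gamma(8.84 + 8/2, 0.91 + 35.0605/2) = Inv-Gamma(12.84, 18.44025).
Posterior β = 18.44025.

18.44025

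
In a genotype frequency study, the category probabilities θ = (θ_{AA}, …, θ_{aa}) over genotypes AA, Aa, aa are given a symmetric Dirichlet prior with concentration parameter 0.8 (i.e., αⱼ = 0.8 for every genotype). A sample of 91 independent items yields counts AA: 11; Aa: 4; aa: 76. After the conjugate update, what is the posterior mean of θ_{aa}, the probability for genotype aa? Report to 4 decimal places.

The Dirichlet prior is conjugate to the Multinomial likelihood: each posterior αⱼ = prior αⱼ + observed count nⱼ.
Posterior concentration: (11.8, 4.8, 76.8), total = 93.4.
E[θ_{aa}|data] = α_{aa}/Σα = 76.8/93.4 = 0.8223.

0.8223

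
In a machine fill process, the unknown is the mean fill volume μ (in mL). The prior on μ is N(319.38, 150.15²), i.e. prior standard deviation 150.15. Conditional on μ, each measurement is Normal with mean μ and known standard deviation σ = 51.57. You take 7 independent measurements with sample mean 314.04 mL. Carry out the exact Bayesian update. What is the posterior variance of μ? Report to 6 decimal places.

For Normal data with known variance σ², a Normal(μ₀, σ₀²) prior on μ is conjugate. Posterior precision = 1/σ₀² + n/σ²; posterior mean is the precision-weighted average of μ₀ and x̄.
σ₀² = 150.15² = 22545.0225, σ² = 51.57² = 2659.4649; σ² + n·σ₀² = 2659.4649 + 7·22545.0225 = 160474.6224.
Posterior precision = 1/σ₀² + n/σ² = 1/22545.0225 + 7/2659.4649 = (σ² + n·σ₀²)/(σ₀²σ²) = 160474.6224/(22545.0225·2659.4649); posterior variance σₙ² = σ₀²σ²/(σ² + n·σ₀²) = 22545.0225·2659.4649/160474.6224 = 373.627276.

373.627276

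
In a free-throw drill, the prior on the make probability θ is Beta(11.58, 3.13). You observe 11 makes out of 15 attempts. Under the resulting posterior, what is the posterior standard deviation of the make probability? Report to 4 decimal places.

The Beta prior is conjugate to a Binomial/Bernoulli likelihood; the update adds successes to α and failures to β.
Posterior: Beta(α+k, β+n−k) = Beta(11.58+11, 3.13+4) = Beta(22.58, 7.13).
Var = αβ/((α+β)²(α+β+1)) = 22.58·7.13/(29.71²·30.71) = 0.00593921; SD = √0.00593921 = 0.0771.

0.0771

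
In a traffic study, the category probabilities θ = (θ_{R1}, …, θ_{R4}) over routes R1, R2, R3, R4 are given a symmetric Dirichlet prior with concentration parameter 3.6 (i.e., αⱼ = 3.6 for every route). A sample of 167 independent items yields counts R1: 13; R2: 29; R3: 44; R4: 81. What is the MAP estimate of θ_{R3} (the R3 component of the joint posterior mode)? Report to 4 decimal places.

0.2627

The Dirichlet prior is conjugate to the Multinomial likelihood: each posterior αⱼ = prior αⱼ + observed count nⱼ.
Posterior concentration: (16.6, 32.6, 47.6, 84.6), total = 181.4.
Joint mode component: (α_{R3}−1)/(Σα−K) = 46.6/177.4 = 0.2627.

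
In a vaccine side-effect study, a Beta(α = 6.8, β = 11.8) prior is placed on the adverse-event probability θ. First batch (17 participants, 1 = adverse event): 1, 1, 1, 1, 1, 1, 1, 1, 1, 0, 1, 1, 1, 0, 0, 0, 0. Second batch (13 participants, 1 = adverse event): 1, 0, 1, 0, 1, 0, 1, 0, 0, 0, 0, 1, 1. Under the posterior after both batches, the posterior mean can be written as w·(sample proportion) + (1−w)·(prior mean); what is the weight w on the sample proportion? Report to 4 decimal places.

0.6173

The Beta prior is conjugate to a Binomial/Bernoulli likelihood; the update adds successes to α and failures to β.
Total number of participants: n = 17 + 13 = 30.
Posterior mean = (α₀+k)/(α₀+β₀+n) = [n/(α₀+β₀+n)]·(k/n) + [(α₀+β₀)/(α₀+β₀+n)]·α₀/(α₀+β₀), so only n and the prior enter the weight.
The weight on the data is w = n/(α₀+β₀+n) = 30/(6.8+11.8+30) = 30/48.6 = 0.6173.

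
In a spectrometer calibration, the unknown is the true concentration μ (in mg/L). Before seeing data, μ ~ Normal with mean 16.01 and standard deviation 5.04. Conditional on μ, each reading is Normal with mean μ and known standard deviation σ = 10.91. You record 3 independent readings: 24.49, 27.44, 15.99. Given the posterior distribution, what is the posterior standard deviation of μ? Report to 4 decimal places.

3.9353

For Normal data with known variance σ², a Normal(μ₀, σ₀²) prior on μ is conjugate. Posterior precision = 1/σ₀² + n/σ²; posterior mean is the precision-weighted average of μ₀ and x̄.
σ₀² = 5.04² = 25.4016, σ² = 10.91² = 119.0281; σ² + n·σ₀² = 119.0281 + 3·25.4016 = 195.2329.
Posterior precision = 1/σ₀² + n/σ² = 1/25.4016 + 3/119.0281 = (σ² + n·σ₀²)/(σ₀²σ²) = 195.2329/(25.4016·119.0281); posterior variance σₙ² = σ₀²σ²/(σ² + n·σ₀²) = 25.4016·119.0281/195.2329 = 15.486653.
Posterior SD = √σₙ² = √(25.4016·119.0281/195.2329) = 3.9353.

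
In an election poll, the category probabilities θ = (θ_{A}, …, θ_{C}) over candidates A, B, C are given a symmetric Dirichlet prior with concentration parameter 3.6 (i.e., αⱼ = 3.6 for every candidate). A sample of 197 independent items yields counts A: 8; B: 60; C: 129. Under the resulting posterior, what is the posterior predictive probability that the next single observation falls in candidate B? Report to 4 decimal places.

The Dirichlet prior is conjugate to the Multinomial likelihood: each posterior αⱼ = prior αⱼ + observed count nⱼ.
Posterior concentration: (11.6, 63.6, 132.6), total = 207.8.
P(next = B | data) = α_{B}/Σα = 0.3061.

0.3061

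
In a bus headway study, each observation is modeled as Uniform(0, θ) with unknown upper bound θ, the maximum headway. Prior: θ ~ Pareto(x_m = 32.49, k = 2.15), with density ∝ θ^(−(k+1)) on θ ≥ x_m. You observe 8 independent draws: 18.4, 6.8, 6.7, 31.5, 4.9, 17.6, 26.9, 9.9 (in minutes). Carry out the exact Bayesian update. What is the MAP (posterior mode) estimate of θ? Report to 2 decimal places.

32.49

A Pareto(scale x_m, shape k) prior on the upper bound θ of Uniform(0, θ) is conjugate: posterior is Pareto(max(x_m, max xᵢ), k + n).
Sample maximum = 31.5; prior scale x_m = 32.49 → posterior scale = max = 32.49.
Posterior shape = 2.15 + 8 = 10.15.
The Pareto density is decreasing on [x_m, ∞), so the mode is x_m = 32.49.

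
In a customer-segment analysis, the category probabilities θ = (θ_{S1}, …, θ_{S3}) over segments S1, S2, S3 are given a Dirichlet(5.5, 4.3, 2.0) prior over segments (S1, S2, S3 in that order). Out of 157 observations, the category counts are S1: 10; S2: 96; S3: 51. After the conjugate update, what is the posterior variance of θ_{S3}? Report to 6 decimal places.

The Dirichlet prior is conjugate to the Multinomial likelihood: each posterior αⱼ = prior αⱼ + observed count nⱼ.
Posterior concentration: (15.5, 100.3, 53.0), total = 168.8.
Var[θ_j] = α_j(Σα−α_j)/((Σα)²(Σα+1)) = 53.0·115.8/(168.8²·169.8) = 0.001269.

0.001269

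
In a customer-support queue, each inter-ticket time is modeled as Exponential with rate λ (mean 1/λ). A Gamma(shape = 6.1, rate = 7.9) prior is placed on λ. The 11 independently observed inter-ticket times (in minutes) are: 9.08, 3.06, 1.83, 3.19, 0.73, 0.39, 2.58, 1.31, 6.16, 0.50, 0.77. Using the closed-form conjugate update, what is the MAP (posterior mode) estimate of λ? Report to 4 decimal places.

With a Gamma(shape α, rate β) prior on the exponential rate λ, the posterior after n observations with total T = Σxᵢ is Gamma(α+n, β+T).
Sum of observations T = 29.60 minutes; n = 11.
Posterior: Gamma(6.1+11, 7.9+29.60) = Gamma(17.1, 37.50).
Mode = (α−1)/β = 0.4293.

0.4293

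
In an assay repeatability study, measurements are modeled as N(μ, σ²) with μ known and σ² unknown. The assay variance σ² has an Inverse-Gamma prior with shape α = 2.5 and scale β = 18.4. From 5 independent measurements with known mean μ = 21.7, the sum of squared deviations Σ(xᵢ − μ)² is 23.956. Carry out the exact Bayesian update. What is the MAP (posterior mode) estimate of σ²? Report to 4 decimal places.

5.0630

With known mean μ and an Inverse-Gamma(α, β) prior on σ², the Normal likelihood is conjugate: posterior is Inv-Gamma(α + n/2, β + Σ(xᵢ−μ)²/2).
Posterior: Inv-Gamma(2.5 + 5/2, 18.4 + 23.956/2) = Inv-Gamma(5.00, 30.3780).
Mode = β/(α+1) = 30.3780/6.00 = 5.0630.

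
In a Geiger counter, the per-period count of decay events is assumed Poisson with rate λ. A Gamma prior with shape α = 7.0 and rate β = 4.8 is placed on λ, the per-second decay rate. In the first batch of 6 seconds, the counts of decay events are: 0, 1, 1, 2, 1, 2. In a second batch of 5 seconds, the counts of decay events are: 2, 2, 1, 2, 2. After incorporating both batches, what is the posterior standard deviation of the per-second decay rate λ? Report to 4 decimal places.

With a Gamma(shape α, rate β) prior, the Poisson likelihood is conjugate: the posterior is Gamma(α + ΣXᵢ, β + n).
Batch 1: sum of counts S = 7 over n = 6 seconds.
After batch 1: Gamma(α+S, β+n) = Gamma(7.0+7, 4.8+6) = Gamma(14.0, 10.8).
Batch 2: sum of counts S = 9 over n = 5 seconds.
After batch 2: Gamma(α+S, β+n) = Gamma(14.0+9, 10.8+5) = Gamma(23.0, 15.8).
SD = √α/β = √23.0/15.8 = 0.3035.

0.3035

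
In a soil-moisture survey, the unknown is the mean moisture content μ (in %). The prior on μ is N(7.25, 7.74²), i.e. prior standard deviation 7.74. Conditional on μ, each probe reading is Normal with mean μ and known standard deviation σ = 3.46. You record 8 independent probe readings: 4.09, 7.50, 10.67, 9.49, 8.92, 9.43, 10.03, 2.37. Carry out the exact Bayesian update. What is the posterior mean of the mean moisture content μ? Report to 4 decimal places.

7.7988

For Normal data with known variance σ², a Normal(μ₀, σ₀²) prior on μ is conjugate. Posterior precision = 1/σ₀² + n/σ²; posterior mean is the precision-weighted average of μ₀ and x̄.
Σxᵢ = 4.09 + 7.50 + 10.67 + 9.49 + 8.92 + 9.43 + 10.03 + 2.37 = 62.5, so n·x̄ = 62.5.
σ₀² = 7.74² = 59.9076, σ² = 3.46² = 11.9716; σ² + n·σ₀² = 11.9716 + 8·59.9076 = 491.2324.
Posterior mean = (μ₀/σ₀² + n·x̄/σ²)/(1/σ₀² + n/σ²) = (σ²·μ₀ + σ₀²·n·x̄)/(σ² + n·σ₀²) = (11.9716·7.25 + 59.9076·62.5)/491.2324 = 3831.0191/491.2324 = 7.7988.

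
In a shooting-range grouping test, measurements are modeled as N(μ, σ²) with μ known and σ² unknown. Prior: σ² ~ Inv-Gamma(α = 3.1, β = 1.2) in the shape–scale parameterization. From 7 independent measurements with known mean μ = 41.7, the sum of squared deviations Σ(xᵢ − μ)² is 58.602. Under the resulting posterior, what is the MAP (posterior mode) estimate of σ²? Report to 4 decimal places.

With known mean μ and an Inverse-Gamma(α, β) prior on σ², the Normal likelihood is conjugate: posterior is Inv-Gamma(α + n/2, β + Σ(xᵢ−μ)²/2).
Posterior: Inv-Gamma(3.1 + 7/2, 1.2 + 58.602/2) = Inv-Gamma(6.60, 30.5010).
Mode = β/(α+1) = 30.5010/7.60 = 4.0133.

4.0133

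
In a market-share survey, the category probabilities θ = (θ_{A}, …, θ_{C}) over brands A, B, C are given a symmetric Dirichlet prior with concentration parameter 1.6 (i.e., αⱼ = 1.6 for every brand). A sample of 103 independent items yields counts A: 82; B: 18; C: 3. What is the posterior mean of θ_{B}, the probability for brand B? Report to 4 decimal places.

0.1818

The Dirichlet prior is conjugate to the Multinomial likelihood: each posterior αⱼ = prior αⱼ + observed count nⱼ.
Posterior concentration: (83.6, 19.6, 4.6), total = 107.8.
E[θ_{B}|data] = α_{B}/Σα = 19.6/107.8 = 0.1818.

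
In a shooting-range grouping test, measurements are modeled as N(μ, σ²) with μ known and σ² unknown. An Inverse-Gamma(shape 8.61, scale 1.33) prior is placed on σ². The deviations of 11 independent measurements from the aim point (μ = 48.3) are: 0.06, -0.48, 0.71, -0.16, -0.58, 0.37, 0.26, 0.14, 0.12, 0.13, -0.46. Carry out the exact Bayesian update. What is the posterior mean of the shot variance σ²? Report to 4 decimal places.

0.1612

With known mean μ and an Inverse-Gamma(α, β) prior on σ², the Normal likelihood is conjugate: posterior is Inv-Gamma(α + n/2, β + Σ(xᵢ−μ)²/2).
Σ(xᵢ−μ)² = (0.06)² + (-0.48)² + (0.71)² + (-0.16)² + (-0.58)² + (0.37)² + (0.26)² + (0.14)² + (0.12)² + (0.13)² + (-0.46)² = 1.5671.
Posterior: Inv-Gamma(8.61 + 11/2, 1.33 + 1.5671/2) = Inv-Gamma(14.11, 2.11355).
E[σ²|data] = β/(α−1) = 2.11355/13.11 = 0.1612.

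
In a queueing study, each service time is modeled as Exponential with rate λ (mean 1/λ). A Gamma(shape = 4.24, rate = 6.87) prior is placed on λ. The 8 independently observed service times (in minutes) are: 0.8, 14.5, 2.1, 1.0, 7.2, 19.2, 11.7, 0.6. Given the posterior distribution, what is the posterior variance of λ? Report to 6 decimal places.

With a Gamma(shape α, rate β) prior on the exponential rate λ, the posterior after n observations with total T = Σxᵢ is Gamma(α+n, β+T).
Sum of observations T = 57.1 minutes; n = 8.
Posterior: Gamma(4.24+8, 6.87+57.1) = Gamma(12.24, 63.97).
Var = α/β² = 0.002991.

0.002991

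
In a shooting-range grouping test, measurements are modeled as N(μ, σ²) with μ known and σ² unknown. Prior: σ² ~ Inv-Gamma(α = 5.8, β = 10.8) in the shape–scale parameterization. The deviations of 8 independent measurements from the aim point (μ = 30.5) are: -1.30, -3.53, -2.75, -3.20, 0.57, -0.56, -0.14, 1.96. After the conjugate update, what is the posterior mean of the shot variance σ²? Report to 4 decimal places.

3.2985

With known mean μ and an Inverse-Gamma(α, β) prior on σ², the Normal likelihood is conjugate: posterior is Inv-Gamma(α + n/2, β + Σ(xᵢ−μ)²/2).
Σ(xᵢ−μ)² = (-1.30)² + (-3.53)² + (-2.75)² + (-3.20)² + (0.57)² + (-0.56)² + (-0.14)² + (1.96)² = 36.4531.
Posterior: Inv-Gamma(5.8 + 8/2, 10.8 + 36.4531/2) = Inv-Gamma(9.80, 29.02655).
E[σ²|data] = β/(α−1) = 29.02655/8.80 = 3.2985.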